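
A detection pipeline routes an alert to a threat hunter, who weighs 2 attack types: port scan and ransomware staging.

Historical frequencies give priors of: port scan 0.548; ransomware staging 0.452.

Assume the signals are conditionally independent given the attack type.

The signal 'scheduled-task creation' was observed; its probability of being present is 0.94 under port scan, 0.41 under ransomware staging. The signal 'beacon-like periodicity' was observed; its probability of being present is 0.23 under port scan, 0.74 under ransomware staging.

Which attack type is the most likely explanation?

ransomware staging

For each hypothesis, the unnormalized posterior weight is prior × product of the signal likelihoods:
  port scan: 0.548 × 0.94 × 0.23 = 0.11848
  ransomware staging: 0.452 × 0.41 × 0.74 = 0.13714
The unnormalized weights sum to 0.25561.
P(port scan | evidence) ≈ 0.11848 / 0.25561 ≈ 0.464
P(ransomware staging | evidence) ≈ 0.13714 / 0.25561 ≈ 0.536
The largest is 0.536, so ransomware staging is most probable.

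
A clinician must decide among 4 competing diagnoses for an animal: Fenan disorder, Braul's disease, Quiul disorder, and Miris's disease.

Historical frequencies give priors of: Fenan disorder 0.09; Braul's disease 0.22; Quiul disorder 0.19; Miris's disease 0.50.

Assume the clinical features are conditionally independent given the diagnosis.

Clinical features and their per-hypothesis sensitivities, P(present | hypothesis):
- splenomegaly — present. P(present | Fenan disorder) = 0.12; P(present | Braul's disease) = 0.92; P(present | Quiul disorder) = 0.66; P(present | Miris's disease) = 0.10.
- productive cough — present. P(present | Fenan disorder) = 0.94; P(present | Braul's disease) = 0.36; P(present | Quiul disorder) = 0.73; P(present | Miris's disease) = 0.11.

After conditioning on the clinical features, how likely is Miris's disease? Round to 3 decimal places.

0.031

By Bayes' rule with conditional independence, the unnormalized weight for each hypothesis is prior × ∏ likelihoods:
  Fenan disorder: 0.09 × 0.12 × 0.94 = 0.010152
  Braul's disease: 0.22 × 0.92 × 0.36 = 0.072864
  Quiul disorder: 0.19 × 0.66 × 0.73 = 0.091542
  Miris's disease: 0.50 × 0.10 × 0.11 = 0.0055
Marginal likelihood of the evidence = 0.18006.
P(Miris's disease | evidence) = 0.0055 / 0.18006 ≈ 0.031.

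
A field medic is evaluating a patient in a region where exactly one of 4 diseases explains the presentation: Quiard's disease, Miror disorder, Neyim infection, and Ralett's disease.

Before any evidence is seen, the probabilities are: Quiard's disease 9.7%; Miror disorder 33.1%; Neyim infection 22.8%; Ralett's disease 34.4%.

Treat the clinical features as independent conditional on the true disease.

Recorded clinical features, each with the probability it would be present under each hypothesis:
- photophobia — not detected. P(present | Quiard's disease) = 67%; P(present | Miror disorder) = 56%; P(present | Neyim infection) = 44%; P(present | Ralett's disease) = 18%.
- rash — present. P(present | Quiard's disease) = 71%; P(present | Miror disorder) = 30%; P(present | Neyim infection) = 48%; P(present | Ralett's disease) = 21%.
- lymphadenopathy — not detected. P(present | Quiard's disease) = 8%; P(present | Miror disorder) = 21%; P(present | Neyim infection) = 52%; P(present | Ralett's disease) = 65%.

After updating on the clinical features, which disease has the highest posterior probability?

For each hypothesis, the unnormalized posterior weight is prior × product of the clinical feature likelihoods (using 1 − P(present | H) for each absent clinical feature):
  Quiard's disease: 0.097 × (1 − 0.67) × 0.71 × (1 − 0.08) = 0.020909
  Miror disorder: 0.331 × (1 − 0.56) × 0.30 × (1 − 0.21) = 0.034517
  Neyim infection: 0.228 × (1 − 0.44) × 0.48 × (1 − 0.52) = 0.029417
  Ralett's disease: 0.344 × (1 − 0.18) × 0.21 × (1 − 0.65) = 0.020733
The unnormalized weights sum to 0.10558.
P(Quiard's disease | evidence) ≈ 0.020909 / 0.10558 ≈ 0.198
P(Miror disorder | evidence) ≈ 0.034517 / 0.10558 ≈ 0.327
P(Neyim infection | evidence) ≈ 0.029417 / 0.10558 ≈ 0.279
P(Ralett's disease | evidence) ≈ 0.020733 / 0.10558 ≈ 0.196
The largest is 0.327, so Miror disorder is most probable.

Miror disorder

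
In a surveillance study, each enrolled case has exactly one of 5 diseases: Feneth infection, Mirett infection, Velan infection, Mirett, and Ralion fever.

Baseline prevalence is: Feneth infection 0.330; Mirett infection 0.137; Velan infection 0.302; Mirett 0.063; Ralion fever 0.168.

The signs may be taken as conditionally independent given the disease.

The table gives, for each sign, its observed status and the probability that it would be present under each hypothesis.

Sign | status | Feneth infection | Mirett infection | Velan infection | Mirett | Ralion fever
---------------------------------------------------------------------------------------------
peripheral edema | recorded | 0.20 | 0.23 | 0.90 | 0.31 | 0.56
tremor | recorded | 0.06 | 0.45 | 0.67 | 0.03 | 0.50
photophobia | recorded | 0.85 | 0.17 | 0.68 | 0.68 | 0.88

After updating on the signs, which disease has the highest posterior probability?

Multiply each prior by the joint likelihood of the sign pattern:
  Feneth infection: 0.330 × 0.20 × 0.06 × 0.85 = 0.003366
  Mirett infection: 0.137 × 0.23 × 0.45 × 0.17 = 0.0024105
  Velan infection: 0.302 × 0.90 × 0.67 × 0.68 = 0.12383
  Mirett: 0.063 × 0.31 × 0.03 × 0.68 = 0.00039841
  Ralion fever: 0.168 × 0.56 × 0.50 × 0.88 = 0.041395
Marginal likelihood of the evidence = 0.1714.
P(Feneth infection | evidence) ≈ 0.003366 / 0.1714 ≈ 0.020
P(Mirett infection | evidence) ≈ 0.0024105 / 0.1714 ≈ 0.014
P(Velan infection | evidence) ≈ 0.12383 / 0.1714 ≈ 0.722
P(Mirett | evidence) ≈ 0.00039841 / 0.1714 ≈ 0.002
P(Ralion fever | evidence) ≈ 0.041395 / 0.1714 ≈ 0.242
The largest is 0.722, so Velan infection is most probable.

Velan infection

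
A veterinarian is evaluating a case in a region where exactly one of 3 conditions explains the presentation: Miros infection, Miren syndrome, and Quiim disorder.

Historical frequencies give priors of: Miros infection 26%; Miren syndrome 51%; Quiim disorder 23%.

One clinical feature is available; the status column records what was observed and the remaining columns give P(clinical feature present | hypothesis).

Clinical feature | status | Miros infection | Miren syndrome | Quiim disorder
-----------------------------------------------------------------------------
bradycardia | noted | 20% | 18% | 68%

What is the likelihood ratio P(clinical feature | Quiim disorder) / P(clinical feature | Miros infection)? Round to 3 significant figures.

Likelihood of this clinical feature under each hypothesis:
  Quiim disorder: 0.68
  Miros infection: 0.2
Bayes factor = 0.68 / 0.2 ≈ 3.40

3.40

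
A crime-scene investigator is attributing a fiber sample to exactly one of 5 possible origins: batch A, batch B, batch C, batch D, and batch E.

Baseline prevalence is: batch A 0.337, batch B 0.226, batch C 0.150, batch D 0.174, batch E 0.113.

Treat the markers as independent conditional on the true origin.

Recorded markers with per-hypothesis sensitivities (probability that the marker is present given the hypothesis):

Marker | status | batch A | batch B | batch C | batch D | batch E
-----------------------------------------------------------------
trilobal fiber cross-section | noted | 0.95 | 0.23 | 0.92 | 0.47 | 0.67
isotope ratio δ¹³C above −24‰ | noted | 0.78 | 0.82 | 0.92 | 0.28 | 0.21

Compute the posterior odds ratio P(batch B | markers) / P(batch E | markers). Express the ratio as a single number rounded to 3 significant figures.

2.68

The normalizing constant cancels in an odds ratio, so compute prior × likelihood for the two hypotheses only:
  batch B: 0.226 × 0.23 × 0.82 = 0.042624
  batch E: 0.113 × 0.67 × 0.21 = 0.015899
Posterior odds = 0.042624 / 0.015899 ≈ 2.68.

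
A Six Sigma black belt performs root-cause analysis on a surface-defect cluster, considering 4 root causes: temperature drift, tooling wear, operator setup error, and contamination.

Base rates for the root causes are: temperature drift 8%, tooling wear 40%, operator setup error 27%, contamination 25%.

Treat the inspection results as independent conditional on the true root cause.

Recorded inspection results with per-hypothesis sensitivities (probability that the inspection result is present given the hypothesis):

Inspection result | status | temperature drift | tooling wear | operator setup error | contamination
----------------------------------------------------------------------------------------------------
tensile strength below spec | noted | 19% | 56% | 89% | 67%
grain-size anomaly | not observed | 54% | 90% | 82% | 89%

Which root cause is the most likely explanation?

By Bayes' rule with conditional independence, the unnormalized weight for each hypothesis is prior × ∏ likelihoods (using 1 − P(present | H) for each absent inspection result):
  temperature drift: 0.08 × 0.19 × (1 − 0.54) = 0.006992
  tooling wear: 0.40 × 0.56 × (1 − 0.90) = 0.0224
  operator setup error: 0.27 × 0.89 × (1 − 0.82) = 0.043254
  contamination: 0.25 × 0.67 × (1 − 0.89) = 0.018425
The unnormalized weights sum to 0.091071.
P(temperature drift | evidence) ≈ 0.006992 / 0.091071 ≈ 0.077
P(tooling wear | evidence) ≈ 0.0224 / 0.091071 ≈ 0.246
P(operator setup error | evidence) ≈ 0.043254 / 0.091071 ≈ 0.475
P(contamination | evidence) ≈ 0.018425 / 0.091071 ≈ 0.202
The largest is 0.475, so operator setup error is most probable.

operator setup error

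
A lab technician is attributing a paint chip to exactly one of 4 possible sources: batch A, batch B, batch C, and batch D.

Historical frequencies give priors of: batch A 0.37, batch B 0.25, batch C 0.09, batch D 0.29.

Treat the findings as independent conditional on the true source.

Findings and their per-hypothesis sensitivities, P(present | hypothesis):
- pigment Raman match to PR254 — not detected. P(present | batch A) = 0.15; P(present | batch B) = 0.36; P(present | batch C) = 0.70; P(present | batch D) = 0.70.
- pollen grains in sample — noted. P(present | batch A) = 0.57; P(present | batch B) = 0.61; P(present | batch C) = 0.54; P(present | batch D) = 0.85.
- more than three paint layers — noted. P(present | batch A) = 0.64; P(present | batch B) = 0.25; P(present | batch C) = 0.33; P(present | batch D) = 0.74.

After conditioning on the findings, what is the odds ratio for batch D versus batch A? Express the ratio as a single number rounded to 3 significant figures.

0.477

Posterior odds equal prior odds times the likelihood ratio; only the two competing hypotheses matter (using 1 − P(present | H) for each absent finding).
  batch D: 0.29 × (1 − 0.70) × 0.85 × 0.74 = 0.054723
  batch A: 0.37 × (1 − 0.15) × 0.57 × 0.64 = 0.11473
Odds(batch D : batch A) = 0.054723 / 0.11473 ≈ 0.477.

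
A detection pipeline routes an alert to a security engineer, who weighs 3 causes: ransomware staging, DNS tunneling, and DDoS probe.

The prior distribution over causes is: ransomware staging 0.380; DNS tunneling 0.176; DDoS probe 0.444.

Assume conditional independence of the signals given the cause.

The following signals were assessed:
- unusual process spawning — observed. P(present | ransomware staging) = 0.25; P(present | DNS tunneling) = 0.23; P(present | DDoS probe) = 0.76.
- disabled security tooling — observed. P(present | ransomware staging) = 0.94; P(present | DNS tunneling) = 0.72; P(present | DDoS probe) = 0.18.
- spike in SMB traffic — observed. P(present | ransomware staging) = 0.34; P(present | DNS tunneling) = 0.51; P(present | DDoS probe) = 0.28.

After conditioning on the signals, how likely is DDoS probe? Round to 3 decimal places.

By Bayes' rule with conditional independence, the unnormalized weight for each hypothesis is prior × ∏ likelihoods:
  ransomware staging: 0.380 × 0.25 × 0.94 × 0.34 = 0.030362
  DNS tunneling: 0.176 × 0.23 × 0.72 × 0.51 = 0.014864
  DDoS probe: 0.444 × 0.76 × 0.18 × 0.28 = 0.017007
Marginal likelihood of the evidence = 0.062233.
P(DDoS probe | evidence) = 0.017007 / 0.062233 ≈ 0.273.

0.273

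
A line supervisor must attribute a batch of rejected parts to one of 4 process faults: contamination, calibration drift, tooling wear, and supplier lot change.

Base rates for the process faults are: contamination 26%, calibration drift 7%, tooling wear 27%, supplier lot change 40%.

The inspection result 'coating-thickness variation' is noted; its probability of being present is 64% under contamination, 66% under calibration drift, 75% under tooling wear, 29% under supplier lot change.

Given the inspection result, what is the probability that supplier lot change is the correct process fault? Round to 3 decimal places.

Multiply each prior by the likelihood of the inspection result:
  contamination: 0.26 × 0.64 = 0.1664
  calibration drift: 0.07 × 0.66 = 0.0462
  tooling wear: 0.27 × 0.75 = 0.2025
  supplier lot change: 0.40 × 0.29 = 0.116
Marginal likelihood of the evidence = 0.5311.
P(supplier lot change | evidence) = 0.116 / 0.5311 ≈ 0.218.

0.218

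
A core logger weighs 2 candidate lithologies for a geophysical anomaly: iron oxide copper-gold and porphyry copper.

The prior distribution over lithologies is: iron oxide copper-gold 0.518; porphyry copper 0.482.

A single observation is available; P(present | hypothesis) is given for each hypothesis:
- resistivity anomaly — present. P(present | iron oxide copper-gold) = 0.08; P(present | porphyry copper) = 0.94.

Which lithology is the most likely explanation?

porphyry copper

Multiply each prior by the likelihood of the observation:
  iron oxide copper-gold: 0.518 × 0.08 = 0.04144
  porphyry copper: 0.482 × 0.94 = 0.45308
Marginal likelihood of the evidence = 0.49452.
P(iron oxide copper-gold | evidence) ≈ 0.04144 / 0.49452 ≈ 0.084
P(porphyry copper | evidence) ≈ 0.45308 / 0.49452 ≈ 0.916
The largest is 0.916, so porphyry copper is most probable.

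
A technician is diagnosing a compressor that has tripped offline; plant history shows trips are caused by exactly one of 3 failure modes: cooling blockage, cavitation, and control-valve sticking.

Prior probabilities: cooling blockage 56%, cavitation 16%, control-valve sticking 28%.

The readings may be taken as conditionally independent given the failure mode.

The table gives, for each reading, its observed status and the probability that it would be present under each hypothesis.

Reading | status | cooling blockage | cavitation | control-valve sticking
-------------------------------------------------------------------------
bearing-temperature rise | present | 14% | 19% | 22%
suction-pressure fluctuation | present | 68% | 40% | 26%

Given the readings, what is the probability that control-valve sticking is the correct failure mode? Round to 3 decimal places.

0.197

For each hypothesis, the unnormalized posterior weight is prior × product of the reading likelihoods:
  cooling blockage: 0.56 × 0.14 × 0.68 = 0.053312
  cavitation: 0.16 × 0.19 × 0.40 = 0.01216
  control-valve sticking: 0.28 × 0.22 × 0.26 = 0.016016
Marginal likelihood of the evidence = 0.081488.
P(control-valve sticking | evidence) = 0.016016 / 0.081488 ≈ 0.197.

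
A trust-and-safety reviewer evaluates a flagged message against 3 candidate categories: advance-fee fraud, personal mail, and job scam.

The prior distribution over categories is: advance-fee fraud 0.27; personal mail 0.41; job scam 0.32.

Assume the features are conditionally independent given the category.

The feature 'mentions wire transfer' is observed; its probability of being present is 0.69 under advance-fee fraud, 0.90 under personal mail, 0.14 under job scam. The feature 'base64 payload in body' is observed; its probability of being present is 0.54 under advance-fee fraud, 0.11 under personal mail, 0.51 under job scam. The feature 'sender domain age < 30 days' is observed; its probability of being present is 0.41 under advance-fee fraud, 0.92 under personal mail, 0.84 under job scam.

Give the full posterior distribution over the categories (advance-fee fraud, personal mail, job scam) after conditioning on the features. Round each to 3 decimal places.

By Bayes' rule with conditional independence, the unnormalized weight for each hypothesis is prior × ∏ likelihoods:
  advance-fee fraud: 0.27 × 0.69 × 0.54 × 0.41 = 0.041247
  personal mail: 0.41 × 0.90 × 0.11 × 0.92 = 0.037343
  job scam: 0.32 × 0.14 × 0.51 × 0.84 = 0.019192
Normalizing constant Z = 0.041247 + 0.037343 + 0.019192 = 0.097782.
P(advance-fee fraud | evidence) = 0.041247 / 0.097782 ≈ 0.422
P(personal mail | evidence) = 0.037343 / 0.097782 ≈ 0.382
P(job scam | evidence) = 0.019192 / 0.097782 ≈ 0.196

0.422, 0.382, 0.196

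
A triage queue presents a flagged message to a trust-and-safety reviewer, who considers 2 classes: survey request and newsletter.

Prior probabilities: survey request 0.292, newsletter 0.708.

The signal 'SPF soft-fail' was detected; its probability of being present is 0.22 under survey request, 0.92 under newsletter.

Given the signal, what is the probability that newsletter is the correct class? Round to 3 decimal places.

For each hypothesis, the unnormalized posterior weight is prior × likelihood:
  survey request: 0.292 × 0.22 = 0.06424
  newsletter: 0.708 × 0.92 = 0.65136
The unnormalized weights sum to 0.7156.
P(newsletter | evidence) = 0.65136 / 0.7156 ≈ 0.910.

0.910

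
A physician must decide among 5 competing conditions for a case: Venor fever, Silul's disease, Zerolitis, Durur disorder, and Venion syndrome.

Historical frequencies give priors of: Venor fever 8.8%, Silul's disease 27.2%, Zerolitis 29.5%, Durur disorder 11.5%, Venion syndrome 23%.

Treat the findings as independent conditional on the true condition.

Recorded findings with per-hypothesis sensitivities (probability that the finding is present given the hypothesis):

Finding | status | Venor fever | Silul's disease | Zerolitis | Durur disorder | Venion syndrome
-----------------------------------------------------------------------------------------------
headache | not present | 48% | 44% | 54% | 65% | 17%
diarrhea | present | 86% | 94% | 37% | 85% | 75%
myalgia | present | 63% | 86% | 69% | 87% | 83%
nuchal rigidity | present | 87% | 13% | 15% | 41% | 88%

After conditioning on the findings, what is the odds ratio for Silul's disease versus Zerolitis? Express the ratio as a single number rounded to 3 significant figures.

3.08

Posterior odds equal prior odds times the likelihood ratio; only the two competing hypotheses matter (using 1 − P(present | H) for each absent finding).
  Silul's disease: 0.272 × (1 − 0.44) × 0.94 × 0.86 × 0.13 = 0.016008
  Zerolitis: 0.295 × (1 − 0.54) × 0.37 × 0.69 × 0.15 = 0.0051966
Posterior odds = 0.016008 / 0.0051966 ≈ 3.08.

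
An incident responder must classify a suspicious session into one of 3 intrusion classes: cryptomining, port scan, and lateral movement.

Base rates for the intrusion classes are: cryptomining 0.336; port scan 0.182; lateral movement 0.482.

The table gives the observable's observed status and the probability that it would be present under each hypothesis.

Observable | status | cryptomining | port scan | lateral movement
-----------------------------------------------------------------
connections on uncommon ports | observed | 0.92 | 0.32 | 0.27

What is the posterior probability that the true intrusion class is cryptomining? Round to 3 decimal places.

By Bayes' rule, the unnormalized weight for each hypothesis is prior × likelihood:
  cryptomining: 0.336 × 0.92 = 0.30912
  port scan: 0.182 × 0.32 = 0.05824
  lateral movement: 0.482 × 0.27 = 0.13014
The unnormalized weights sum to 0.4975.
P(cryptomining | evidence) = 0.30912 / 0.4975 ≈ 0.621.

0.621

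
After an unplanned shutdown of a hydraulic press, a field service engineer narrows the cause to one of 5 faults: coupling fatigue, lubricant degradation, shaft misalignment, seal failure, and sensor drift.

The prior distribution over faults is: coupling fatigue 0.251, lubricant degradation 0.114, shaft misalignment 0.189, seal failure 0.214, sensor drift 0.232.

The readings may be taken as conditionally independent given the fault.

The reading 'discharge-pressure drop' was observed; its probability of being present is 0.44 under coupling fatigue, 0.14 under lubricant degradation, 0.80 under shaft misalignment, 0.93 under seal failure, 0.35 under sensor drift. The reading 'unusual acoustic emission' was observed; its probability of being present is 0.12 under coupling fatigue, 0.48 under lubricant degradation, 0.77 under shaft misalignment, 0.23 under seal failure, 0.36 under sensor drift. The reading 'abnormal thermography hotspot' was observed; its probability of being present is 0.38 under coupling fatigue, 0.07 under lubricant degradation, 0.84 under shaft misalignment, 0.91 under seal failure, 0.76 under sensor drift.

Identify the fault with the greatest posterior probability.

shaft misalignment

For each hypothesis, the unnormalized posterior weight is prior × product of the reading likelihoods:
  coupling fatigue: 0.251 × 0.44 × 0.12 × 0.38 = 0.0050361
  lubricant degradation: 0.114 × 0.14 × 0.48 × 0.07 = 0.00053626
  shaft misalignment: 0.189 × 0.80 × 0.77 × 0.84 = 0.097796
  seal failure: 0.214 × 0.93 × 0.23 × 0.91 = 0.041655
  sensor drift: 0.232 × 0.35 × 0.36 × 0.76 = 0.022216
Marginal likelihood of the evidence = 0.16724.
P(coupling fatigue | evidence) ≈ 0.0050361 / 0.16724 ≈ 0.030
P(lubricant degradation | evidence) ≈ 0.00053626 / 0.16724 ≈ 0.003
P(shaft misalignment | evidence) ≈ 0.097796 / 0.16724 ≈ 0.585
P(seal failure | evidence) ≈ 0.041655 / 0.16724 ≈ 0.249
P(sensor drift | evidence) ≈ 0.022216 / 0.16724 ≈ 0.133
The largest is 0.585, so shaft misalignment is most probable.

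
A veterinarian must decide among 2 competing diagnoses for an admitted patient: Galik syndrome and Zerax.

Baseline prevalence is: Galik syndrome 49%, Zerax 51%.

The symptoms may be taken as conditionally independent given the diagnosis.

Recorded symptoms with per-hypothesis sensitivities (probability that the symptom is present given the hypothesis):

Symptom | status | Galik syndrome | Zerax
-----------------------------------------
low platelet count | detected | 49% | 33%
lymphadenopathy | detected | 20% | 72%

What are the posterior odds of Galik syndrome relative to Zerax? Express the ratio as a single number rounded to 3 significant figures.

Unnormalized posterior weight (prior times the symptom likelihoods) for each of the two hypotheses:
  Galik syndrome: 0.49 × 0.49 × 0.20 = 0.04802
  Zerax: 0.51 × 0.33 × 0.72 = 0.12118
Odds(Galik syndrome : Zerax) = 0.04802 / 0.12118 ≈ 0.396.

0.396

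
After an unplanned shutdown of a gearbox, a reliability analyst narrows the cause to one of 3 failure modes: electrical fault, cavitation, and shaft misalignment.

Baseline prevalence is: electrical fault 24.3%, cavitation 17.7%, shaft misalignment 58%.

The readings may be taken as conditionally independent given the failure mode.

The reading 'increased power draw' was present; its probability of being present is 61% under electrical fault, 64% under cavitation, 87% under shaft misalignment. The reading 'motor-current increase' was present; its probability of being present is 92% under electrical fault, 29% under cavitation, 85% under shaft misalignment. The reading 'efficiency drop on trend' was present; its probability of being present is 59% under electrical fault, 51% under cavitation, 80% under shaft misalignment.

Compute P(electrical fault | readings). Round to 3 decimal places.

0.183

By Bayes' rule with conditional independence, the unnormalized weight for each hypothesis is prior × ∏ likelihoods:
  electrical fault: 0.243 × 0.61 × 0.92 × 0.59 = 0.080459
  cavitation: 0.177 × 0.64 × 0.29 × 0.51 = 0.016754
  shaft misalignment: 0.580 × 0.87 × 0.85 × 0.80 = 0.34313
Normalizing constant Z = 0.080459 + 0.016754 + 0.34313 = 0.44034.
P(electrical fault | evidence) = 0.080459 / 0.44034 ≈ 0.183.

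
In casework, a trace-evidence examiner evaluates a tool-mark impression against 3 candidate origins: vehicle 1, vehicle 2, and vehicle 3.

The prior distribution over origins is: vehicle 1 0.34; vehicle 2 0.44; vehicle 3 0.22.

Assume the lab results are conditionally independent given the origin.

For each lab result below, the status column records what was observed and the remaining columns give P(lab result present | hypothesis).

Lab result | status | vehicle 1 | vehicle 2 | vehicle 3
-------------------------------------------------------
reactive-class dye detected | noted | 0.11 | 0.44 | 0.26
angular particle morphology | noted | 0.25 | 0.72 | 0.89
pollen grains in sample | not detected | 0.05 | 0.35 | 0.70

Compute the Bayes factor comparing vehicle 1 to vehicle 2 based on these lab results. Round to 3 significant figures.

Joint likelihood of the lab result pattern under each hypothesis (using 1 − P(present | H) for each absent lab result):
  vehicle 1: 0.11 × 0.25 × (1 − 0.05) = 0.026125
  vehicle 2: 0.44 × 0.72 × (1 − 0.35) = 0.20592
Bayes factor = 0.026125 / 0.20592 ≈ 0.127

0.127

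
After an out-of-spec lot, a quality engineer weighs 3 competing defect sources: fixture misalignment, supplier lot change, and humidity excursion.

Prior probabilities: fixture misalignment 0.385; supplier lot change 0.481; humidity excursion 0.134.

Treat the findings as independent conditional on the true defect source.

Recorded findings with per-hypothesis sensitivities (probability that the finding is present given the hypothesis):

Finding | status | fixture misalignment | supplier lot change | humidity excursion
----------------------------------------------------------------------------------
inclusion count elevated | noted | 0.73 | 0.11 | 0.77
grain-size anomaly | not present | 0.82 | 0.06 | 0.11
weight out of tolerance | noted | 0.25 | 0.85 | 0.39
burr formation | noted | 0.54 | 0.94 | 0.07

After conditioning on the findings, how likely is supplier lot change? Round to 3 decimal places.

0.810

By Bayes' rule with conditional independence, the unnormalized weight for each hypothesis is prior × ∏ likelihoods (using 1 − P(present | H) for each absent finding):
  fixture misalignment: 0.385 × 0.73 × (1 − 0.82) × 0.25 × 0.54 = 0.0068295
  supplier lot change: 0.481 × 0.11 × (1 − 0.06) × 0.85 × 0.94 = 0.039739
  humidity excursion: 0.134 × 0.77 × (1 − 0.11) × 0.39 × 0.07 = 0.002507
The unnormalized weights sum to 0.049075.
P(supplier lot change | evidence) = 0.039739 / 0.049075 ≈ 0.810.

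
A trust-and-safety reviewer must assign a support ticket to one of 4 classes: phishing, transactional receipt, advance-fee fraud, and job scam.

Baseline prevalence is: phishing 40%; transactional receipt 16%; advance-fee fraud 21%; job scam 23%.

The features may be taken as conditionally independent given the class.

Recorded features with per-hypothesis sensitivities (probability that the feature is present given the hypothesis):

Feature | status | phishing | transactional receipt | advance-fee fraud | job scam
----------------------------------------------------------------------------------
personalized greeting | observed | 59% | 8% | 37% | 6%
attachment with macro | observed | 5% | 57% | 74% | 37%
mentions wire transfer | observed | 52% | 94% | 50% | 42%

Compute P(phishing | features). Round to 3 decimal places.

0.140

By Bayes' rule with conditional independence, the unnormalized weight for each hypothesis is prior × ∏ likelihoods:
  phishing: 0.40 × 0.59 × 0.05 × 0.52 = 0.006136
  transactional receipt: 0.16 × 0.08 × 0.57 × 0.94 = 0.0068582
  advance-fee fraud: 0.21 × 0.37 × 0.74 × 0.50 = 0.028749
  job scam: 0.23 × 0.06 × 0.37 × 0.42 = 0.0021445
Normalizing constant Z = 0.006136 + 0.0068582 + 0.028749 + 0.0021445 = 0.043888.
P(phishing | evidence) = 0.006136 / 0.043888 ≈ 0.140.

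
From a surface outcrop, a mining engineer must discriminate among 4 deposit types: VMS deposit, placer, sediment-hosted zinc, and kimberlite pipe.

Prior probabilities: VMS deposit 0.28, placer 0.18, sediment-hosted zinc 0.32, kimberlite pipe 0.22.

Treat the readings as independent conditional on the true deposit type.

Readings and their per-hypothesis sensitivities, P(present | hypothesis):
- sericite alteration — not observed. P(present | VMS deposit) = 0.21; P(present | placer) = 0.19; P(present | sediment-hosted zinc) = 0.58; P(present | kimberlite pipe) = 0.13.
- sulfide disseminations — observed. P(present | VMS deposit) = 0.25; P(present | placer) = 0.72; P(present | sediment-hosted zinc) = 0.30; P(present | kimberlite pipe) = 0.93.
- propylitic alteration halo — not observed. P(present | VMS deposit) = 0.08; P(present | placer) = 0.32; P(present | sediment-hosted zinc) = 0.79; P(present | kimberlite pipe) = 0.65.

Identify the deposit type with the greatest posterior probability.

By Bayes' rule with conditional independence, the unnormalized weight for each hypothesis is prior × ∏ likelihoods (using 1 − P(present | H) for each absent reading):
  VMS deposit: 0.28 × (1 − 0.21) × 0.25 × (1 − 0.08) = 0.050876
  placer: 0.18 × (1 − 0.19) × 0.72 × (1 − 0.32) = 0.071384
  sediment-hosted zinc: 0.32 × (1 − 0.58) × 0.30 × (1 − 0.79) = 0.0084672
  kimberlite pipe: 0.22 × (1 − 0.13) × 0.93 × (1 − 0.65) = 0.062301
The unnormalized weights sum to 0.19303.
P(VMS deposit | evidence) ≈ 0.050876 / 0.19303 ≈ 0.264
P(placer | evidence) ≈ 0.071384 / 0.19303 ≈ 0.370
P(sediment-hosted zinc | evidence) ≈ 0.0084672 / 0.19303 ≈ 0.044
P(kimberlite pipe | evidence) ≈ 0.062301 / 0.19303 ≈ 0.323
The largest is 0.370, so placer is most probable.

placer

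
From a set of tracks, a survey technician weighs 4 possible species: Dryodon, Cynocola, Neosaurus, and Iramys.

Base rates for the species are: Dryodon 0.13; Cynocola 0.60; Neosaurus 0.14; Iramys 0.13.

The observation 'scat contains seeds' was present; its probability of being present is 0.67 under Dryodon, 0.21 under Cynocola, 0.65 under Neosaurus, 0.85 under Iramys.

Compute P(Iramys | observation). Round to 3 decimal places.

0.267

Multiply each prior by the likelihood of the observation:
  Dryodon: 0.13 × 0.67 = 0.0871
  Cynocola: 0.60 × 0.21 = 0.126
  Neosaurus: 0.14 × 0.65 = 0.091
  Iramys: 0.13 × 0.85 = 0.1105
The unnormalized weights sum to 0.4146.
P(Iramys | evidence) = 0.1105 / 0.4146 ≈ 0.267.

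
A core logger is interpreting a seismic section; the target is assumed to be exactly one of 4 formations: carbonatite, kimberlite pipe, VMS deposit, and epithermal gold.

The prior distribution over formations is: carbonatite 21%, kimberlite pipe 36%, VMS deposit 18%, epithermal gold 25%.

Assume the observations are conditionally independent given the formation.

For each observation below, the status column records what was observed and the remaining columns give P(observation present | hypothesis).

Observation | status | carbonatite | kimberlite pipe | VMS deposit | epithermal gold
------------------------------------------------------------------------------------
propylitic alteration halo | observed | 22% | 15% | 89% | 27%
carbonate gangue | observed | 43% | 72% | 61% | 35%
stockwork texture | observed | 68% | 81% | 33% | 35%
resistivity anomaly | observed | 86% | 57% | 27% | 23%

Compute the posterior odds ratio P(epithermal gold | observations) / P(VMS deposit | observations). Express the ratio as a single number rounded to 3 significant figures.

Unnormalized posterior weight (prior times the observation likelihoods) for each of the two hypotheses:
  epithermal gold: 0.25 × 0.27 × 0.35 × 0.35 × 0.23 = 0.0019018
  VMS deposit: 0.18 × 0.89 × 0.61 × 0.33 × 0.27 = 0.008707
Odds(epithermal gold : VMS deposit) = 0.0019018 / 0.008707 ≈ 0.218.

0.218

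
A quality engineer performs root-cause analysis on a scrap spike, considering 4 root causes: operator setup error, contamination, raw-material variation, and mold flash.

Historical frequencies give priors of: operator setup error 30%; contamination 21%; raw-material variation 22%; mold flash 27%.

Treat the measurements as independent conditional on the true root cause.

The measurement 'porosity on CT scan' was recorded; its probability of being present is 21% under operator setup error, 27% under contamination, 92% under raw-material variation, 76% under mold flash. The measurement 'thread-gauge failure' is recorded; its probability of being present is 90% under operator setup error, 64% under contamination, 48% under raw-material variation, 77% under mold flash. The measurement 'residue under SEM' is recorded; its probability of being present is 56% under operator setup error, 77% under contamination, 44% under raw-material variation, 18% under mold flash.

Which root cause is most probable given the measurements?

For each hypothesis, the unnormalized posterior weight is prior × product of the measurement likelihoods:
  operator setup error: 0.30 × 0.21 × 0.90 × 0.56 = 0.031752
  contamination: 0.21 × 0.27 × 0.64 × 0.77 = 0.027942
  raw-material variation: 0.22 × 0.92 × 0.48 × 0.44 = 0.042747
  mold flash: 0.27 × 0.76 × 0.77 × 0.18 = 0.028441
Normalizing constant Z = 0.031752 + 0.027942 + 0.042747 + 0.028441 = 0.13088.
P(operator setup error | evidence) ≈ 0.031752 / 0.13088 ≈ 0.243
P(contamination | evidence) ≈ 0.027942 / 0.13088 ≈ 0.213
P(raw-material variation | evidence) ≈ 0.042747 / 0.13088 ≈ 0.327
P(mold flash | evidence) ≈ 0.028441 / 0.13088 ≈ 0.217
The largest is 0.327, so raw-material variation is most probable.

raw-material variation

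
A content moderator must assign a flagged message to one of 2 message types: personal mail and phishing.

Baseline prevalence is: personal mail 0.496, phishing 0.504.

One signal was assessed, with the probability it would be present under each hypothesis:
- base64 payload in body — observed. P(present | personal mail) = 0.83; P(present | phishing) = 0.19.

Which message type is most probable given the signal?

personal mail

By Bayes' rule, the unnormalized weight for each hypothesis is prior × likelihood:
  personal mail: 0.496 × 0.83 = 0.41168
  phishing: 0.504 × 0.19 = 0.09576
The unnormalized weights sum to 0.50744.
P(personal mail | evidence) ≈ 0.41168 / 0.50744 ≈ 0.811
P(phishing | evidence) ≈ 0.09576 / 0.50744 ≈ 0.189
The largest is 0.811, so personal mail is most probable.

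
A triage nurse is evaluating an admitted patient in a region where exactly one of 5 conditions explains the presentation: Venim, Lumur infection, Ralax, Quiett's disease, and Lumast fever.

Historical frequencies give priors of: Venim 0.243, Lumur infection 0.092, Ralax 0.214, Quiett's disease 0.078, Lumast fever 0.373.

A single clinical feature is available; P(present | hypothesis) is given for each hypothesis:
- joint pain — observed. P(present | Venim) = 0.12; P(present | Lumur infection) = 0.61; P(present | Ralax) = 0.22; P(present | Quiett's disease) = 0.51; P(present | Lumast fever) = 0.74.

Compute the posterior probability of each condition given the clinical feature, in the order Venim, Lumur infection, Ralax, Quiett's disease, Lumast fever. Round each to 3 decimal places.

Multiply each prior by the likelihood of the clinical feature:
  Venim: 0.243 × 0.12 = 0.02916
  Lumur infection: 0.092 × 0.61 = 0.05612
  Ralax: 0.214 × 0.22 = 0.04708
  Quiett's disease: 0.078 × 0.51 = 0.03978
  Lumast fever: 0.373 × 0.74 = 0.27602
The unnormalized weights sum to 0.44816.
P(Venim | evidence) = 0.02916 / 0.44816 ≈ 0.065
P(Lumur infection | evidence) = 0.05612 / 0.44816 ≈ 0.125
P(Ralax | evidence) = 0.04708 / 0.44816 ≈ 0.105
P(Quiett's disease | evidence) = 0.03978 / 0.44816 ≈ 0.089
P(Lumast fever | evidence) = 0.27602 / 0.44816 ≈ 0.616

0.065, 0.125, 0.105, 0.089, 0.616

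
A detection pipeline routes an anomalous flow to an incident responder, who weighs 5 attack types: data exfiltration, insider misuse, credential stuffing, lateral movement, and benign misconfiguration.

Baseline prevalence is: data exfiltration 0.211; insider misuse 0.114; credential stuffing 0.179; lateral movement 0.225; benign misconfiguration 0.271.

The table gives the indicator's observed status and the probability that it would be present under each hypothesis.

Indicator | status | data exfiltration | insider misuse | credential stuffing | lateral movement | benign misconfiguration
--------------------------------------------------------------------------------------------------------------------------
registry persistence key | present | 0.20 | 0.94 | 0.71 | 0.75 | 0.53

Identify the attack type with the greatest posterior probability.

lateral movement

Multiply each prior by the likelihood of the indicator:
  data exfiltration: 0.211 × 0.20 = 0.0422
  insider misuse: 0.114 × 0.94 = 0.10716
  credential stuffing: 0.179 × 0.71 = 0.12709
  lateral movement: 0.225 × 0.75 = 0.16875
  benign misconfiguration: 0.271 × 0.53 = 0.14363
Marginal likelihood of the evidence = 0.58883.
P(data exfiltration | evidence) ≈ 0.0422 / 0.58883 ≈ 0.072
P(insider misuse | evidence) ≈ 0.10716 / 0.58883 ≈ 0.182
P(credential stuffing | evidence) ≈ 0.12709 / 0.58883 ≈ 0.216
P(lateral movement | evidence) ≈ 0.16875 / 0.58883 ≈ 0.287
P(benign misconfiguration | evidence) ≈ 0.14363 / 0.58883 ≈ 0.244
The largest is 0.287, so lateral movement is most probable.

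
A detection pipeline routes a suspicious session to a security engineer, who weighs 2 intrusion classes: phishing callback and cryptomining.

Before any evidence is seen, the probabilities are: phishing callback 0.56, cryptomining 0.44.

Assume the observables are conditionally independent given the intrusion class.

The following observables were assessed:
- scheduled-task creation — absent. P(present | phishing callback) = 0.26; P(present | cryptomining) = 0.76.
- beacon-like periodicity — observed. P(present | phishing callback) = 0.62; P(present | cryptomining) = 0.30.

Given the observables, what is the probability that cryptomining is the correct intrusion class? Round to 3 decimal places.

0.110

For each hypothesis, the unnormalized posterior weight is prior × product of the observable likelihoods (using 1 − P(present | H) for each absent observable):
  phishing callback: 0.56 × (1 − 0.26) × 0.62 = 0.25693
  cryptomining: 0.44 × (1 − 0.76) × 0.30 = 0.03168
Normalizing constant Z = 0.25693 + 0.03168 = 0.28861.
P(cryptomining | evidence) = 0.03168 / 0.28861 ≈ 0.110.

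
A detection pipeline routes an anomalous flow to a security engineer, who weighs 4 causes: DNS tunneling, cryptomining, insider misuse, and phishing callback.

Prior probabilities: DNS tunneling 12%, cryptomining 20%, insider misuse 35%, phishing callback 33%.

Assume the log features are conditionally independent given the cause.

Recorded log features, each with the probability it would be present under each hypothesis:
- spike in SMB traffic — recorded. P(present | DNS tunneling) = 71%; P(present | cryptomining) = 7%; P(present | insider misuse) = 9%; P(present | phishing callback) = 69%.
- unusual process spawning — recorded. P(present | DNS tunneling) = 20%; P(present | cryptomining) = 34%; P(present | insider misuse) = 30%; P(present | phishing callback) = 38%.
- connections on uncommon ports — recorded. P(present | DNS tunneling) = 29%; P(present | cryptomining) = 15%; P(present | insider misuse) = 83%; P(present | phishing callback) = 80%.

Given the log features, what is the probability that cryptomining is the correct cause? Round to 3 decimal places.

0.009

By Bayes' rule with conditional independence, the unnormalized weight for each hypothesis is prior × ∏ likelihoods:
  DNS tunneling: 0.12 × 0.71 × 0.20 × 0.29 = 0.0049416
  cryptomining: 0.20 × 0.07 × 0.34 × 0.15 = 0.000714
  insider misuse: 0.35 × 0.09 × 0.30 × 0.83 = 0.0078435
  phishing callback: 0.33 × 0.69 × 0.38 × 0.80 = 0.069221
Marginal likelihood of the evidence = 0.08272.
P(cryptomining | evidence) = 0.000714 / 0.08272 ≈ 0.009.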